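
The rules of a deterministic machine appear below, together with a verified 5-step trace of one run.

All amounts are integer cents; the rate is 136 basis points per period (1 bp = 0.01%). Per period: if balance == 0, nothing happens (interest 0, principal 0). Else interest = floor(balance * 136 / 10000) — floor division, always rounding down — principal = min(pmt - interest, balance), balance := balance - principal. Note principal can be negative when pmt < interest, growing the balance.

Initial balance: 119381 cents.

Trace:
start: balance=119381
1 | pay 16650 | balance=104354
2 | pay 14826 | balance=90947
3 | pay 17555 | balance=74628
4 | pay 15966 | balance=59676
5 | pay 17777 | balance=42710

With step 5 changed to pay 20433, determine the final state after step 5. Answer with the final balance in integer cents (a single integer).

40054

(re-executing from step 5 with the substitution; state before step 5: balance=59676)
5 | pay 20433 | balance=40054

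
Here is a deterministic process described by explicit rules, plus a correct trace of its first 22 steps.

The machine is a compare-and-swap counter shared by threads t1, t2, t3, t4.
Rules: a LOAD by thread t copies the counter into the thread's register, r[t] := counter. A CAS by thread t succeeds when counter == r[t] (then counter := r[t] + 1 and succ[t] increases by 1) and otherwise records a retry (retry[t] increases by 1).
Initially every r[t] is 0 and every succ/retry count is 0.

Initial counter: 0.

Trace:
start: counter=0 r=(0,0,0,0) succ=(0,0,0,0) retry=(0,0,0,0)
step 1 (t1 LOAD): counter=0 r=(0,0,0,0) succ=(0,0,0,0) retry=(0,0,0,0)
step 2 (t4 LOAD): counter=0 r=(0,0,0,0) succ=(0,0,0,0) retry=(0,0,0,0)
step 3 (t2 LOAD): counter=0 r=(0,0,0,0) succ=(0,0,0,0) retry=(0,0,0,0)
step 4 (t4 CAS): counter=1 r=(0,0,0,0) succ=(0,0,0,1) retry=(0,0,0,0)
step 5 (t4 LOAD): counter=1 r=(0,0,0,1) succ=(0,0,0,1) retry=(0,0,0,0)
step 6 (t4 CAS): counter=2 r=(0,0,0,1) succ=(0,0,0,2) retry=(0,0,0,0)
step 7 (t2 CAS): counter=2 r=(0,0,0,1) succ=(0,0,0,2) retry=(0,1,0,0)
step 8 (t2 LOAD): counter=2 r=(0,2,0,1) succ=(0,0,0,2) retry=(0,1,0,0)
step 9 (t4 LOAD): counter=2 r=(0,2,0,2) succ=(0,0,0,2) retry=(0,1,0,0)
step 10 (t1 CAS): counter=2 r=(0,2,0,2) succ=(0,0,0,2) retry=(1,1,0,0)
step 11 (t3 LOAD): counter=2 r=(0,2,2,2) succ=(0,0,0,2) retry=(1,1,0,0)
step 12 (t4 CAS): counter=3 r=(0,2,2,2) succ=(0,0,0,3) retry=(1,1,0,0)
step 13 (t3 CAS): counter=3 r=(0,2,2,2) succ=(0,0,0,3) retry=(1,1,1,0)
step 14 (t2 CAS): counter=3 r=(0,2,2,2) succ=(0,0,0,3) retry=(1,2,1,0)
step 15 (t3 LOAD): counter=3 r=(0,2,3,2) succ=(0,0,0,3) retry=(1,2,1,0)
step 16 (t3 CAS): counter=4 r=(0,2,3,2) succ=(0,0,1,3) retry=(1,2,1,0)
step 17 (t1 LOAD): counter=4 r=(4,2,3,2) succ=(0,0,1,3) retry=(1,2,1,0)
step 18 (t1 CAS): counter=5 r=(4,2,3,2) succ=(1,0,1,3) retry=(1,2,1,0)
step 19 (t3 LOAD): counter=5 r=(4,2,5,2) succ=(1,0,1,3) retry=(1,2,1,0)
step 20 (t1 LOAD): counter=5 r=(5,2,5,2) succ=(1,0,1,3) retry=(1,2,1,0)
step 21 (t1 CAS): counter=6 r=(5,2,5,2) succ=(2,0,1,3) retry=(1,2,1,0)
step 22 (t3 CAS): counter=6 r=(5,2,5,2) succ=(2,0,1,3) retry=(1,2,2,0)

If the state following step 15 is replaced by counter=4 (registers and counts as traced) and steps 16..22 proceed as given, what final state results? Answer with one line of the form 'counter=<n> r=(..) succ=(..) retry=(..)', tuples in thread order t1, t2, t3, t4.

counter=6 r=(5,2,5,2) succ=(2,0,0,3) retry=(1,2,3,0)

state after step 15 := counter=4 r=(0,2,3,2) succ=(0,0,0,3) retry=(1,2,1,0)
step 16 (t3 CAS): counter=4 r=(0,2,3,2) succ=(0,0,0,3) retry=(1,2,2,0)
step 17 (t1 LOAD): counter=4 r=(4,2,3,2) succ=(0,0,0,3) retry=(1,2,2,0)
step 18 (t1 CAS): counter=5 r=(4,2,3,2) succ=(1,0,0,3) retry=(1,2,2,0)
step 19 (t3 LOAD): counter=5 r=(4,2,5,2) succ=(1,0,0,3) retry=(1,2,2,0)
step 20 (t1 LOAD): counter=5 r=(5,2,5,2) succ=(1,0,0,3) retry=(1,2,2,0)
step 21 (t1 CAS): counter=6 r=(5,2,5,2) succ=(2,0,0,3) retry=(1,2,2,0)
step 22 (t3 CAS): counter=6 r=(5,2,5,2) succ=(2,0,0,3) retry=(1,2,3,0)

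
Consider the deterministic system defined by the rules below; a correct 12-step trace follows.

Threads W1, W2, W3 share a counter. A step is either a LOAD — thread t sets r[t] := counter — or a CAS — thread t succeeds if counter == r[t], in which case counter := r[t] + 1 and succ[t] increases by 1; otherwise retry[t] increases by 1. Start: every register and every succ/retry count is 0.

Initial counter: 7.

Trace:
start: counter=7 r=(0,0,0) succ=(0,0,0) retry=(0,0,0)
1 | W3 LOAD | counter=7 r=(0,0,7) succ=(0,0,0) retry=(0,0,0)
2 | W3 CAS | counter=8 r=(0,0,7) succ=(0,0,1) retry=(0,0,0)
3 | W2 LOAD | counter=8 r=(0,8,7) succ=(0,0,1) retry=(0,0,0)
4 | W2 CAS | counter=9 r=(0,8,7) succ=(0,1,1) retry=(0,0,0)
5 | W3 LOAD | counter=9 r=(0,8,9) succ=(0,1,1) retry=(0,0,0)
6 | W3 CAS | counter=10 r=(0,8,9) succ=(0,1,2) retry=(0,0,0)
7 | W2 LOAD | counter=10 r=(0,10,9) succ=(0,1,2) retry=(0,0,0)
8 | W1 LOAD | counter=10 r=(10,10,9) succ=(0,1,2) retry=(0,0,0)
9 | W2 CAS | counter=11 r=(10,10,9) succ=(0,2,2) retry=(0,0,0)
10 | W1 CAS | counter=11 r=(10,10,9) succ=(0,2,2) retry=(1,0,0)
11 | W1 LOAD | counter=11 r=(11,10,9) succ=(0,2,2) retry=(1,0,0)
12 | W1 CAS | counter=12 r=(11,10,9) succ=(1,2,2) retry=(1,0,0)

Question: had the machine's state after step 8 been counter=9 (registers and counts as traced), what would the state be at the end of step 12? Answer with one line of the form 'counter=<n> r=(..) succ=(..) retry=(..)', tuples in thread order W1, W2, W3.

counter=10 r=(9,10,9) succ=(1,1,2) retry=(1,1,0)

state after step 8 := counter=9 r=(10,10,9) succ=(0,1,2) retry=(0,0,0)
9 | W2 CAS | counter=9 r=(10,10,9) succ=(0,1,2) retry=(0,1,0)
10 | W1 CAS | counter=9 r=(10,10,9) succ=(0,1,2) retry=(1,1,0)
11 | W1 LOAD | counter=9 r=(9,10,9) succ=(0,1,2) retry=(1,1,0)
12 | W1 CAS | counter=10 r=(9,10,9) succ=(1,1,2) retry=(1,1,0)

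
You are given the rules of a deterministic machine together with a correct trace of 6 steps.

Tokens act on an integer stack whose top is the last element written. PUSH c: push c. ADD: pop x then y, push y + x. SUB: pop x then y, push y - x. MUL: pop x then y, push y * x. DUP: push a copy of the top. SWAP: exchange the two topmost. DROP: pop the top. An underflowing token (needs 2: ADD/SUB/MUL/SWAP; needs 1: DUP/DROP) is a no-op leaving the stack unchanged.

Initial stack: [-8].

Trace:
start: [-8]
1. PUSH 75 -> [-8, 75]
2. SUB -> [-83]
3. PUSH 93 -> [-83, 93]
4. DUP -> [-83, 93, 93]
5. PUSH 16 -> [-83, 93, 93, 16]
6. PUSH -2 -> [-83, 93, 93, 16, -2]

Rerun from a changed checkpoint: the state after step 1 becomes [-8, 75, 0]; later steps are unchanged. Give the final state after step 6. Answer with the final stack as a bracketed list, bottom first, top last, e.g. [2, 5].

state after step 1 := [-8, 75, 0]
2. SUB -> [-8, 75]
3. PUSH 93 -> [-8, 75, 93]
4. DUP -> [-8, 75, 93, 93]
5. PUSH 16 -> [-8, 75, 93, 93, 16]
6. PUSH -2 -> [-8, 75, 93, 93, 16, -2]

[-8, 75, 93, 93, 16, -2]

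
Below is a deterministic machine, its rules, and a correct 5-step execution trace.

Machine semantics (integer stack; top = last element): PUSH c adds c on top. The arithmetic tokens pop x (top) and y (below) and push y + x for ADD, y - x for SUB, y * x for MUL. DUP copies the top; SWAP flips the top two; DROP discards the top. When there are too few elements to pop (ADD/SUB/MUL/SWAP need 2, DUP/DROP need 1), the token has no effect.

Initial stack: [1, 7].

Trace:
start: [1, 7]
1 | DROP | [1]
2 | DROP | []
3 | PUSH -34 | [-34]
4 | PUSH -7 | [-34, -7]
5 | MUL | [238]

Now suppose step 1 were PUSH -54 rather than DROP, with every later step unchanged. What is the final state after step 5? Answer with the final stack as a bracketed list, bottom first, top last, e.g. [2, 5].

[1, 7, 238]

(re-executing from step 1 with the substitution; state before step 1: [1, 7])
1 | PUSH -54 | [1, 7, -54]
2 | DROP | [1, 7]
3 | PUSH -34 | [1, 7, -34]
4 | PUSH -7 | [1, 7, -34, -7]
5 | MUL | [1, 7, 238]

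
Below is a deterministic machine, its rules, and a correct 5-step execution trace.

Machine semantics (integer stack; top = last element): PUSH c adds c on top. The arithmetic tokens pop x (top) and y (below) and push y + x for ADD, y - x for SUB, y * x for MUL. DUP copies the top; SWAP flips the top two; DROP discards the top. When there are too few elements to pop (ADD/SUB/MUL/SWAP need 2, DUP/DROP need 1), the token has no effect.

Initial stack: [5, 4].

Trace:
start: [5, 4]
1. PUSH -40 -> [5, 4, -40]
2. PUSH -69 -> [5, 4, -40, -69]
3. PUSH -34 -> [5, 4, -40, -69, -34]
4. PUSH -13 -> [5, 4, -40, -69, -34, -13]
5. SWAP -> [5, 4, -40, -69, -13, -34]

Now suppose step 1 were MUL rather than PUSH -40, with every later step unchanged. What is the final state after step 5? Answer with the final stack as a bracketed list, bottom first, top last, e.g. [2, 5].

(re-executing from step 1 with the substitution; state before step 1: [5, 4])
1. MUL -> [20]
2. PUSH -69 -> [20, -69]
3. PUSH -34 -> [20, -69, -34]
4. PUSH -13 -> [20, -69, -34, -13]
5. SWAP -> [20, -69, -13, -34]

[20, -69, -13, -34]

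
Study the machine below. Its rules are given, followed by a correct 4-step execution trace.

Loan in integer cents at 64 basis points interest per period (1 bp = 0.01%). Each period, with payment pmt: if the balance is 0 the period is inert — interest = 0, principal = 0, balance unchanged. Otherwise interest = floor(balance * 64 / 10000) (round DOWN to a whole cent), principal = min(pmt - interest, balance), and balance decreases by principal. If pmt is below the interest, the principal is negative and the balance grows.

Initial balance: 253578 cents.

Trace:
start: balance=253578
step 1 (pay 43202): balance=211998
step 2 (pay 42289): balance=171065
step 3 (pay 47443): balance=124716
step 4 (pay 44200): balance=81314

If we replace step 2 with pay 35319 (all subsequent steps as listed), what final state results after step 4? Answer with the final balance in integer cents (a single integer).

88374

(re-executing from step 2 with the substitution; state before step 2: balance=211998)
step 2 (pay 35319): balance=178035
step 3 (pay 47443): balance=131731
step 4 (pay 44200): balance=88374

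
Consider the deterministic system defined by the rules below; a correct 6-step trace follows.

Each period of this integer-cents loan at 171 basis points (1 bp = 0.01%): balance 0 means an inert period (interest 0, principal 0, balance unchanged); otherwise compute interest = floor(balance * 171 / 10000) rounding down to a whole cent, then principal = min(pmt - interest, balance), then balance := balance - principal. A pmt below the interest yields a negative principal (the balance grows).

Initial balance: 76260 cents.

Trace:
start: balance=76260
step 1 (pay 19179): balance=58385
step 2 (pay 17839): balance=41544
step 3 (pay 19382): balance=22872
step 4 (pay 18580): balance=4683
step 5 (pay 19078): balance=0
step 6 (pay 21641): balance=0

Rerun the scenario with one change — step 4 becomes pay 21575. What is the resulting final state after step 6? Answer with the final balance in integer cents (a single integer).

(re-executing from step 4 with the substitution; state before step 4: balance=22872)
step 4 (pay 21575): balance=1688
step 5 (pay 19078): balance=0
step 6 (pay 21641): balance=0

0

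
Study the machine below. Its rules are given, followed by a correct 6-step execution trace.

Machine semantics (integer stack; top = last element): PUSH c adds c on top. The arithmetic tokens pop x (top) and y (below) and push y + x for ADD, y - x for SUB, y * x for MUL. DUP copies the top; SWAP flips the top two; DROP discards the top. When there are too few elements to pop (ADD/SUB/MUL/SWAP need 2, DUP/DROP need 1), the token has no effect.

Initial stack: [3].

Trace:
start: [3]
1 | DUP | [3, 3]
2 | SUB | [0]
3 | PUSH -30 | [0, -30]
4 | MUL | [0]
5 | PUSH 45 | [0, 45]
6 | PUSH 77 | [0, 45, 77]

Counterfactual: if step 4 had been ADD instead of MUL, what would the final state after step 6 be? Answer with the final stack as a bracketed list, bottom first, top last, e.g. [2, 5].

[-30, 45, 77]

(re-executing from step 4 with the substitution; state before step 4: [0, -30])
4 | ADD | [-30]
5 | PUSH 45 | [-30, 45]
6 | PUSH 77 | [-30, 45, 77]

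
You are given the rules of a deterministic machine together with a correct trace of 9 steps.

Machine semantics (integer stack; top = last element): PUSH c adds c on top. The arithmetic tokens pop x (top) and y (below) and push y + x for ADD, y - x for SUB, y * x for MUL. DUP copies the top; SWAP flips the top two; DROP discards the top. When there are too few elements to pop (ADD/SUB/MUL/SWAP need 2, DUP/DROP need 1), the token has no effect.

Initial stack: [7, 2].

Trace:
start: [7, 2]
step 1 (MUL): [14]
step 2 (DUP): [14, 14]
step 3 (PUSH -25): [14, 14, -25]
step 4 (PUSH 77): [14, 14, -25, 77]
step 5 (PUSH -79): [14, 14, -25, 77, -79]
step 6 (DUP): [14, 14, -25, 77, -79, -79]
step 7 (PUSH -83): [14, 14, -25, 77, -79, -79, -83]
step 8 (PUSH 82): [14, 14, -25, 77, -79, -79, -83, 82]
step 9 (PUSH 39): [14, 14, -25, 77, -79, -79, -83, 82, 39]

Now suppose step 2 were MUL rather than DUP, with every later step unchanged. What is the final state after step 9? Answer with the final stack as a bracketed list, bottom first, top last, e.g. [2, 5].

[14, -25, 77, -79, -79, -83, 82, 39]

(re-executing from step 2 with the substitution; state before step 2: [14])
step 2 (MUL): [14]
step 3 (PUSH -25): [14, -25]
step 4 (PUSH 77): [14, -25, 77]
step 5 (PUSH -79): [14, -25, 77, -79]
step 6 (DUP): [14, -25, 77, -79, -79]
step 7 (PUSH -83): [14, -25, 77, -79, -79, -83]
step 8 (PUSH 82): [14, -25, 77, -79, -79, -83, 82]
step 9 (PUSH 39): [14, -25, 77, -79, -79, -83, 82, 39]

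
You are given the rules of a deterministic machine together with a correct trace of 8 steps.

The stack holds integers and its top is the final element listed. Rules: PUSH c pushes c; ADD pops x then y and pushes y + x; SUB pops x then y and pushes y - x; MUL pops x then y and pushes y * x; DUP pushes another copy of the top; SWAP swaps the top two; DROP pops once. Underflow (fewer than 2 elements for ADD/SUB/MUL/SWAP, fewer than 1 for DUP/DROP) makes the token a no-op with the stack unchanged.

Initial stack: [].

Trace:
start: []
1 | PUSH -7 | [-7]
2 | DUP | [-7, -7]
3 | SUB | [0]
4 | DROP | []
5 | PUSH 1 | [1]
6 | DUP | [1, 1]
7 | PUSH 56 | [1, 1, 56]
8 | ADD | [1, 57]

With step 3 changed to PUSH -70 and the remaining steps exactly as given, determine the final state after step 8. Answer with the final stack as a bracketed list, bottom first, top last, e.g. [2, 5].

[-7, -7, 1, 57]

(re-executing from step 3 with the substitution; state before step 3: [-7, -7])
3 | PUSH -70 | [-7, -7, -70]
4 | DROP | [-7, -7]
5 | PUSH 1 | [-7, -7, 1]
6 | DUP | [-7, -7, 1, 1]
7 | PUSH 56 | [-7, -7, 1, 1, 56]
8 | ADD | [-7, -7, 1, 57]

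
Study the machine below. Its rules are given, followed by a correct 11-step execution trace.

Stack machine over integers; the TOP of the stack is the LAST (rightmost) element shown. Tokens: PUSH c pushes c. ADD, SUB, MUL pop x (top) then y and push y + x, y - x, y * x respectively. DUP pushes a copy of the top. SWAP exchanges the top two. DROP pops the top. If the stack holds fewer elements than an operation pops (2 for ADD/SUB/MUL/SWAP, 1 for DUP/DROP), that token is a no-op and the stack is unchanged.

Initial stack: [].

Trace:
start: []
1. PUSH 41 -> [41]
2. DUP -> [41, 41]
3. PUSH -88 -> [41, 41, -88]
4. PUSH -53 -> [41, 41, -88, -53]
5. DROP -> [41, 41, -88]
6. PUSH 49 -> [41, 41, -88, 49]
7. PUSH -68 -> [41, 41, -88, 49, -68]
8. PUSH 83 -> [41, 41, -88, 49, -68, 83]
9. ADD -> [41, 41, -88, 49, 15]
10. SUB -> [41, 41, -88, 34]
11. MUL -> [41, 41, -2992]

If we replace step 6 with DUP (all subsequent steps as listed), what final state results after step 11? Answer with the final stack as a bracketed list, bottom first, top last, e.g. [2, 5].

[41, 41, 9064]

(re-executing from step 6 with the substitution; state before step 6: [41, 41, -88])
6. DUP -> [41, 41, -88, -88]
7. PUSH -68 -> [41, 41, -88, -88, -68]
8. PUSH 83 -> [41, 41, -88, -88, -68, 83]
9. ADD -> [41, 41, -88, -88, 15]
10. SUB -> [41, 41, -88, -103]
11. MUL -> [41, 41, 9064]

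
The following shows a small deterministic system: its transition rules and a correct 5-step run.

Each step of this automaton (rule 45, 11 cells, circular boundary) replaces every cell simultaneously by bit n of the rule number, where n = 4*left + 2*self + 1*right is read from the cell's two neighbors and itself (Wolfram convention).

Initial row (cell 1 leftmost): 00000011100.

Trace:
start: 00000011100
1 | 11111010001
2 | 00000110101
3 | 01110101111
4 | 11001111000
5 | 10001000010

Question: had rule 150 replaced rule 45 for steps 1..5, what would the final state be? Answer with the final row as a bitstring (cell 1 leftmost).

(re-executing steps 1..5 under rule 150; state before step 1: 00000011100)
1 | 00000101010
2 | 00001101011
3 | 10010001000
4 | 11111011101
5 | 11110001000

11110001000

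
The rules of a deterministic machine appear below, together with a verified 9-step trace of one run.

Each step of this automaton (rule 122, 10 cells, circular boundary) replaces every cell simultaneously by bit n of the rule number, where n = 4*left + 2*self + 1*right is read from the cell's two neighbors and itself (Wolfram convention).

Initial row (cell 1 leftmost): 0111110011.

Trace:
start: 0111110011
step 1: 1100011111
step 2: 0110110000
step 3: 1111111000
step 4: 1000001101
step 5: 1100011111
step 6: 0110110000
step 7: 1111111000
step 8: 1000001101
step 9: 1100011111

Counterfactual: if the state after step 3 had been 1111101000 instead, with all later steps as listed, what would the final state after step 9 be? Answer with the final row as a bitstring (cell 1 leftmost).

state after step 3 := 1111101000
step 4: 1000110101
step 5: 1101111011
step 6: 0111001110
step 7: 1101111011
step 8: 0111001110
step 9: 1101111011

1101111011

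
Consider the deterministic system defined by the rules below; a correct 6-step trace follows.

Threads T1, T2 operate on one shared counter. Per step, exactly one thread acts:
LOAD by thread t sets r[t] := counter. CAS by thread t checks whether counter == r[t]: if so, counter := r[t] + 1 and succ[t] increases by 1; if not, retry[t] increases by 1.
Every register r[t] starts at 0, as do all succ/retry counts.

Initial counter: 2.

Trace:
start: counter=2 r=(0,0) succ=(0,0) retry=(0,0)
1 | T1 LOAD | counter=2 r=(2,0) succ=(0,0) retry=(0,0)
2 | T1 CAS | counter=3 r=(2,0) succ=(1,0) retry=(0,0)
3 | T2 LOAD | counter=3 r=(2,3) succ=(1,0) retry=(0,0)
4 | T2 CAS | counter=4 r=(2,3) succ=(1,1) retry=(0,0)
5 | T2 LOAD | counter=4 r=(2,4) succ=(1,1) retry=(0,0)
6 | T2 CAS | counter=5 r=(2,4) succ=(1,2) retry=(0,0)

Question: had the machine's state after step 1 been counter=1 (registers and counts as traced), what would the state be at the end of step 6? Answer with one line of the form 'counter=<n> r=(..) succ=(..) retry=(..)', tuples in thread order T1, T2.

counter=3 r=(2,2) succ=(0,2) retry=(1,0)

state after step 1 := counter=1 r=(2,0) succ=(0,0) retry=(0,0)
2 | T1 CAS | counter=1 r=(2,0) succ=(0,0) retry=(1,0)
3 | T2 LOAD | counter=1 r=(2,1) succ=(0,0) retry=(1,0)
4 | T2 CAS | counter=2 r=(2,1) succ=(0,1) retry=(1,0)
5 | T2 LOAD | counter=2 r=(2,2) succ=(0,1) retry=(1,0)
6 | T2 CAS | counter=3 r=(2,2) succ=(0,2) retry=(1,0)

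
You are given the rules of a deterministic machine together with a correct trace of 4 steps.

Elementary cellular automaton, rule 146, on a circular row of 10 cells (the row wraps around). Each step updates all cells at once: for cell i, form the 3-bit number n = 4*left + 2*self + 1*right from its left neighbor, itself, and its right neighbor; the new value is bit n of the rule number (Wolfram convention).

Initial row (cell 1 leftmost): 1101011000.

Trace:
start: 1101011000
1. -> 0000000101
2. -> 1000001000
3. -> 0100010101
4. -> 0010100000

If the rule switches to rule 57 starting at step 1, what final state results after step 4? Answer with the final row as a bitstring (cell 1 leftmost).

(re-executing steps 1..4 under rule 57; state before step 1: 1101011000)
1. -> 1010110110
2. -> 0101101101
3. -> 1011011010
4. -> 0110110101

0110110101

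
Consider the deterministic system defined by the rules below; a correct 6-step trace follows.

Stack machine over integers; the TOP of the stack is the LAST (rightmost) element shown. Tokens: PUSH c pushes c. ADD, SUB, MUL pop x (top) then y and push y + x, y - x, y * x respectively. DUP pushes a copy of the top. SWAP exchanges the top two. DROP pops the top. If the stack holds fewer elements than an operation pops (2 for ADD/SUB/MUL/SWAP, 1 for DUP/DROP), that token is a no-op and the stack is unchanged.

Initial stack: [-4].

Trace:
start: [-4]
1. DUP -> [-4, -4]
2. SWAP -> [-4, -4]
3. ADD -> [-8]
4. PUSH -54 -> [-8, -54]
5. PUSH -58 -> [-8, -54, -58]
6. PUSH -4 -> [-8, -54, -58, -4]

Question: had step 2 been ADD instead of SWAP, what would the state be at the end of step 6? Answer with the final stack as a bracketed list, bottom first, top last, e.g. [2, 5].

[-8, -54, -58, -4]

(re-executing from step 2 with the substitution; state before step 2: [-4, -4])
2. ADD -> [-8]
3. ADD -> [-8]
4. PUSH -54 -> [-8, -54]
5. PUSH -58 -> [-8, -54, -58]
6. PUSH -4 -> [-8, -54, -58, -4]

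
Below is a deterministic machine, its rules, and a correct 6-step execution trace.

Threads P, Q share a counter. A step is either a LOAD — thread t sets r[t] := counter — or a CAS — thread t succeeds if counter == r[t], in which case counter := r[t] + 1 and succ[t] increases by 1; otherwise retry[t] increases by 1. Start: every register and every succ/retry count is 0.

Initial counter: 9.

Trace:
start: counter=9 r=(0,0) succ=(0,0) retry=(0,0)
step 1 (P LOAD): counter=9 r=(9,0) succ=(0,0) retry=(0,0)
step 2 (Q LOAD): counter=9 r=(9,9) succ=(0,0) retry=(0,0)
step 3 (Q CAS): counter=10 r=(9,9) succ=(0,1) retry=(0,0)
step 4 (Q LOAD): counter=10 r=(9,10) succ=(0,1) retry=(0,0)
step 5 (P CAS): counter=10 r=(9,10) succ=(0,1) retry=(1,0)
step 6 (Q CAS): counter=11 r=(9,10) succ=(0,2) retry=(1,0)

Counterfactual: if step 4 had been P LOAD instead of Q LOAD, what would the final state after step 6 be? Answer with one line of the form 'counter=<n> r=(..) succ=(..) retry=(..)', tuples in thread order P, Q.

counter=11 r=(10,9) succ=(1,1) retry=(0,1)

(re-executing from step 4 with the substitution; state before step 4: counter=10 r=(9,9) succ=(0,1) retry=(0,0))
step 4 (P LOAD): counter=10 r=(10,9) succ=(0,1) retry=(0,0)
step 5 (P CAS): counter=11 r=(10,9) succ=(1,1) retry=(0,0)
step 6 (Q CAS): counter=11 r=(10,9) succ=(1,1) retry=(0,1)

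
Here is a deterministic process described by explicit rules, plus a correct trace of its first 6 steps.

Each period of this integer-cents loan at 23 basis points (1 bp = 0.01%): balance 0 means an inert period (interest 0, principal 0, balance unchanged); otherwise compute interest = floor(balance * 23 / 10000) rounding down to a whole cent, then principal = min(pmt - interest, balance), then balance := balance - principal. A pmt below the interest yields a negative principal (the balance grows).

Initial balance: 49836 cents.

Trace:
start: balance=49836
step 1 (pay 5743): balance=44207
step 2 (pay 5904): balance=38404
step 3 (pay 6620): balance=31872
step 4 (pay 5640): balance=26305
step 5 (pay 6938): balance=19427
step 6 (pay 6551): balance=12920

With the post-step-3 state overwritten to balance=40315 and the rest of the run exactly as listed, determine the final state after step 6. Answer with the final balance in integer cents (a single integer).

21421

state after step 3 := balance=40315
step 4 (pay 5640): balance=34767
step 5 (pay 6938): balance=27908
step 6 (pay 6551): balance=21421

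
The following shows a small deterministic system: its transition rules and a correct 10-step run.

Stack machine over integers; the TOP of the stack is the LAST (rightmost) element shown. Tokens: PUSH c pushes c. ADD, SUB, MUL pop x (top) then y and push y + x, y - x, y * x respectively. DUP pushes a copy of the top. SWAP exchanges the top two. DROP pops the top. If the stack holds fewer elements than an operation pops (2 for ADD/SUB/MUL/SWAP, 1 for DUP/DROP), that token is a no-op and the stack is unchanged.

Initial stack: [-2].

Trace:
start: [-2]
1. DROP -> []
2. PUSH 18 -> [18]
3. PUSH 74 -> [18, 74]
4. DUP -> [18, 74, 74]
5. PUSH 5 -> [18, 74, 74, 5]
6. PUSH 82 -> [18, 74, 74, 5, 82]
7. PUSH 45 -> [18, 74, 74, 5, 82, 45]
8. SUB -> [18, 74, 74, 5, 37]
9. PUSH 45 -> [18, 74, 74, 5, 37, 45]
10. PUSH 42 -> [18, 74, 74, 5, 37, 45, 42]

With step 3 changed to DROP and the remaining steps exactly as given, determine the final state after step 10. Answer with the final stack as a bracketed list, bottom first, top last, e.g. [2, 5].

[5, 37, 45, 42]

(re-executing from step 3 with the substitution; state before step 3: [18])
3. DROP -> []
4. DUP -> []
5. PUSH 5 -> [5]
6. PUSH 82 -> [5, 82]
7. PUSH 45 -> [5, 82, 45]
8. SUB -> [5, 37]
9. PUSH 45 -> [5, 37, 45]
10. PUSH 42 -> [5, 37, 45, 42]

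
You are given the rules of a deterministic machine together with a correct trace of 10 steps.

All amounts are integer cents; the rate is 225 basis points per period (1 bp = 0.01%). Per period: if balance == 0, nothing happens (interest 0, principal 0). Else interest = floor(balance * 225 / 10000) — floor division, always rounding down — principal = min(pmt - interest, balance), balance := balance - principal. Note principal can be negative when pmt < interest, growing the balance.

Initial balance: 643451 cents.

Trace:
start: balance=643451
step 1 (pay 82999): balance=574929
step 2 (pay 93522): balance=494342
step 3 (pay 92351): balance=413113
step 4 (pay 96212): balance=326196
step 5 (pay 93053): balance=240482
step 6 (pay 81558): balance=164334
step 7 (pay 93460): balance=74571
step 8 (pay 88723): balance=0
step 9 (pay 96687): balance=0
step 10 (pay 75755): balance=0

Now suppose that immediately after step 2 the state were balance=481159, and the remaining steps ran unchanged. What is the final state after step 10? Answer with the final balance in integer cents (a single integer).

0

state after step 2 := balance=481159
step 3 (pay 92351): balance=399634
step 4 (pay 96212): balance=312413
step 5 (pay 93053): balance=226389
step 6 (pay 81558): balance=149924
step 7 (pay 93460): balance=59837
step 8 (pay 88723): balance=0
step 9 (pay 96687): balance=0
step 10 (pay 75755): balance=0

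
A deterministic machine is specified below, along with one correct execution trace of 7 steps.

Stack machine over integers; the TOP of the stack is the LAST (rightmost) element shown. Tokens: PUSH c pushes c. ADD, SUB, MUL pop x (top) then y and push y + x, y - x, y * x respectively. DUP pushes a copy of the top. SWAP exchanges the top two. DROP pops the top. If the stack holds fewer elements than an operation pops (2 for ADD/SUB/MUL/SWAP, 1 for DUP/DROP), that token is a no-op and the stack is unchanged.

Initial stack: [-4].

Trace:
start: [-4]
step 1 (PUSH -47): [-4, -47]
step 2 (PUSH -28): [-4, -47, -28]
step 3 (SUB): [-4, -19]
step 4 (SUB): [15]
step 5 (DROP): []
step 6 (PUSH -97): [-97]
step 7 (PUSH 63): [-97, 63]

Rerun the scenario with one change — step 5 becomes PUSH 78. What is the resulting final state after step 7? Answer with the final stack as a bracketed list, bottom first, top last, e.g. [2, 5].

(re-executing from step 5 with the substitution; state before step 5: [15])
step 5 (PUSH 78): [15, 78]
step 6 (PUSH -97): [15, 78, -97]
step 7 (PUSH 63): [15, 78, -97, 63]

[15, 78, -97, 63]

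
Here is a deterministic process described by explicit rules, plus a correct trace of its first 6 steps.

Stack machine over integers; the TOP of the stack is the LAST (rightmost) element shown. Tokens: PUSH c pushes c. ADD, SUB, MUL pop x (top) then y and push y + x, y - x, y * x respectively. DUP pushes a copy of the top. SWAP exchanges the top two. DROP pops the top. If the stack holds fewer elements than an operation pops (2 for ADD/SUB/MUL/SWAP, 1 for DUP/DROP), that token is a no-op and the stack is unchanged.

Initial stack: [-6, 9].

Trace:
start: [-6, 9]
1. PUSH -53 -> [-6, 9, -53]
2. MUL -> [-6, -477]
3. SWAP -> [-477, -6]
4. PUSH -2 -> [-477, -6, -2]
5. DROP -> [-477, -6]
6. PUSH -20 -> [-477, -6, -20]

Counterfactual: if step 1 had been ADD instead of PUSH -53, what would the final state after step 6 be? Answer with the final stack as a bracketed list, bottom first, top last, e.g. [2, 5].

[3, -20]

(re-executing from step 1 with the substitution; state before step 1: [-6, 9])
1. ADD -> [3]
2. MUL -> [3]
3. SWAP -> [3]
4. PUSH -2 -> [3, -2]
5. DROP -> [3]
6. PUSH -20 -> [3, -20]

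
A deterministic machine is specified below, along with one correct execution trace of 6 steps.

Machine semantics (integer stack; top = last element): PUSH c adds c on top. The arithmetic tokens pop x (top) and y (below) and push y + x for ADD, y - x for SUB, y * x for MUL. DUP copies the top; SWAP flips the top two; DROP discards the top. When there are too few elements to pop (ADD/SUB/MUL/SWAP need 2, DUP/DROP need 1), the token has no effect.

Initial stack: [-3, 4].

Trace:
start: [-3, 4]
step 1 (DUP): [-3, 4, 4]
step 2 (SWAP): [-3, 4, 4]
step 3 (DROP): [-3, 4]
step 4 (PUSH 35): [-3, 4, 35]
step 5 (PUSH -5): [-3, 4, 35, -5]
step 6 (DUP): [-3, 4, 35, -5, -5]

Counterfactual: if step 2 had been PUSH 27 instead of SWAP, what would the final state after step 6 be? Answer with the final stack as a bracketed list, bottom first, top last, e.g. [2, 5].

(re-executing from step 2 with the substitution; state before step 2: [-3, 4, 4])
step 2 (PUSH 27): [-3, 4, 4, 27]
step 3 (DROP): [-3, 4, 4]
step 4 (PUSH 35): [-3, 4, 4, 35]
step 5 (PUSH -5): [-3, 4, 4, 35, -5]
step 6 (DUP): [-3, 4, 4, 35, -5, -5]

[-3, 4, 4, 35, -5, -5]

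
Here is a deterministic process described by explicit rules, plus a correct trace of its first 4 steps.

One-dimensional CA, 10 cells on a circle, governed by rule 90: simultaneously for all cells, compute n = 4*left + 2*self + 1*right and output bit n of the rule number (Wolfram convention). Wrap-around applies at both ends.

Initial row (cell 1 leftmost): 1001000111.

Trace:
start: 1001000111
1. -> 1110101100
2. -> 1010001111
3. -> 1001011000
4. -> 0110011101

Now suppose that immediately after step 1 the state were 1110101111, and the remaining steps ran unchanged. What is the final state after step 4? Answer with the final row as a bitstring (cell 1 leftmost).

state after step 1 := 1110101111
2. -> 0010001000
3. -> 0101010100
4. -> 1000000010

1000000010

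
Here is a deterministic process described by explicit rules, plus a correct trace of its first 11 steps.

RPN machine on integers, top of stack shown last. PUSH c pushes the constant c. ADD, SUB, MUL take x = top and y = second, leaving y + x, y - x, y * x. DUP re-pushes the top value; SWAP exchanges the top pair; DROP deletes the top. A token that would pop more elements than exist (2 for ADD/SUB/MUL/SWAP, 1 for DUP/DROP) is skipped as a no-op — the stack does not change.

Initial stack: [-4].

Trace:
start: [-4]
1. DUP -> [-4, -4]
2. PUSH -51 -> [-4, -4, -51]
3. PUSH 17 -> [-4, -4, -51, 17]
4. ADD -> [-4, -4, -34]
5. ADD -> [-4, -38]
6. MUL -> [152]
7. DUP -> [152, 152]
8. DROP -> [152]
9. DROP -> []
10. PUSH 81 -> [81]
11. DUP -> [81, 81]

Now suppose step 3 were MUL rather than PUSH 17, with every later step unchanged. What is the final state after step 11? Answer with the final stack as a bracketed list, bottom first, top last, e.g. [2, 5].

(re-executing from step 3 with the substitution; state before step 3: [-4, -4, -51])
3. MUL -> [-4, 204]
4. ADD -> [200]
5. ADD -> [200]
6. MUL -> [200]
7. DUP -> [200, 200]
8. DROP -> [200]
9. DROP -> []
10. PUSH 81 -> [81]
11. DUP -> [81, 81]

[81, 81]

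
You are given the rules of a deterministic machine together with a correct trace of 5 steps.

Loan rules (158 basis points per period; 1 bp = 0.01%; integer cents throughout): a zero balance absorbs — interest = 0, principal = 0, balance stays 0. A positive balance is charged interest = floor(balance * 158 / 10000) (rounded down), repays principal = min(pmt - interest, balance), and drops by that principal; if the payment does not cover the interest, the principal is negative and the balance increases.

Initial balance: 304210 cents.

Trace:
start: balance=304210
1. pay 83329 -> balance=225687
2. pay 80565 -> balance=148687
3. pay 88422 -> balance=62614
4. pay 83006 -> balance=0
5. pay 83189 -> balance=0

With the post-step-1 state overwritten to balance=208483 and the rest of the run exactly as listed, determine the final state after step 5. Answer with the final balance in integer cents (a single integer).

state after step 1 := balance=208483
2. pay 80565 -> balance=131212
3. pay 88422 -> balance=44863
4. pay 83006 -> balance=0
5. pay 83189 -> balance=0

0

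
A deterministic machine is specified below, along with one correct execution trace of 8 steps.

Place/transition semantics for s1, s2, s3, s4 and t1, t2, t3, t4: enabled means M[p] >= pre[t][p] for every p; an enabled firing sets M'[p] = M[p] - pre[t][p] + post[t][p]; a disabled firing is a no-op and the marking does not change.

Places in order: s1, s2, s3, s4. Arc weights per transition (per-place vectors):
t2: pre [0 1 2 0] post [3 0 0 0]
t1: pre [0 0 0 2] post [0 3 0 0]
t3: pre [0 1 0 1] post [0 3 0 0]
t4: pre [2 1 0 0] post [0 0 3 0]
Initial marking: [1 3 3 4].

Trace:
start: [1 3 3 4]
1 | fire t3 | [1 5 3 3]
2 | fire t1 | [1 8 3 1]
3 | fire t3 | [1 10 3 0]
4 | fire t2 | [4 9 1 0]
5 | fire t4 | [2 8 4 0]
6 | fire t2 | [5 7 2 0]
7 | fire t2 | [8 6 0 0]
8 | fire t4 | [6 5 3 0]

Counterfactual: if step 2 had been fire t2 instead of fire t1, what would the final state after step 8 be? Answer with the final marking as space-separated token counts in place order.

(re-executing from step 2 with the substitution; state before step 2: [1 5 3 3])
2 | fire t2 | [4 4 1 3]
3 | fire t3 | [4 6 1 2]
4 | fire t2 | [4 6 1 2]
5 | fire t4 | [2 5 4 2]
6 | fire t2 | [5 4 2 2]
7 | fire t2 | [8 3 0 2]
8 | fire t4 | [6 2 3 2]

6 2 3 2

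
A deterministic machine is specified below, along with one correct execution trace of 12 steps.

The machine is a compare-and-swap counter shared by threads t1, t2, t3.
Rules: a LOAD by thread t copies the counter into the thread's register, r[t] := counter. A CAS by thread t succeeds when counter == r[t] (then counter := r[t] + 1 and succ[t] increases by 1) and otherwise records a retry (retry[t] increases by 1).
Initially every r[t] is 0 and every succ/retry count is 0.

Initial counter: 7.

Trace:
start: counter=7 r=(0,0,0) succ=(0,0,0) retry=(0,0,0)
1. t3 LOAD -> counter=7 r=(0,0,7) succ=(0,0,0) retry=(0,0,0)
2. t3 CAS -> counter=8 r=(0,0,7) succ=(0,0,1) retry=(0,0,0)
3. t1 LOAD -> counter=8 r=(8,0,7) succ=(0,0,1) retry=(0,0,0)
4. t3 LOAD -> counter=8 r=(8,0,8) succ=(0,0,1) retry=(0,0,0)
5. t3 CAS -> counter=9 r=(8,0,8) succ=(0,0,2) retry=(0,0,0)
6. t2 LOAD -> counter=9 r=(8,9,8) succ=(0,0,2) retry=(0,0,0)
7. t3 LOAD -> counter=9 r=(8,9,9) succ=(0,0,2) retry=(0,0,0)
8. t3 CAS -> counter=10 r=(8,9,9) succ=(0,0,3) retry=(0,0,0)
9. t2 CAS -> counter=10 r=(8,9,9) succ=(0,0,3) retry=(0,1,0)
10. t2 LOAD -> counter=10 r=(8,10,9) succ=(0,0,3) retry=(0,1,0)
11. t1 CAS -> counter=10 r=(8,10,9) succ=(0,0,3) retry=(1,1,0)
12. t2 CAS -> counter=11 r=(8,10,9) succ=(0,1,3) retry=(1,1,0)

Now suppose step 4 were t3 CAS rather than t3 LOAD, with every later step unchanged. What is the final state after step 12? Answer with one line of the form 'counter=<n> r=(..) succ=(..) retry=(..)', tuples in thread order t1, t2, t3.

counter=10 r=(8,9,8) succ=(0,1,2) retry=(1,1,2)

(re-executing from step 4 with the substitution; state before step 4: counter=8 r=(8,0,7) succ=(0,0,1) retry=(0,0,0))
4. t3 CAS -> counter=8 r=(8,0,7) succ=(0,0,1) retry=(0,0,1)
5. t3 CAS -> counter=8 r=(8,0,7) succ=(0,0,1) retry=(0,0,2)
6. t2 LOAD -> counter=8 r=(8,8,7) succ=(0,0,1) retry=(0,0,2)
7. t3 LOAD -> counter=8 r=(8,8,8) succ=(0,0,1) retry=(0,0,2)
8. t3 CAS -> counter=9 r=(8,8,8) succ=(0,0,2) retry=(0,0,2)
9. t2 CAS -> counter=9 r=(8,8,8) succ=(0,0,2) retry=(0,1,2)
10. t2 LOAD -> counter=9 r=(8,9,8) succ=(0,0,2) retry=(0,1,2)
11. t1 CAS -> counter=9 r=(8,9,8) succ=(0,0,2) retry=(1,1,2)
12. t2 CAS -> counter=10 r=(8,9,8) succ=(0,1,2) retry=(1,1,2)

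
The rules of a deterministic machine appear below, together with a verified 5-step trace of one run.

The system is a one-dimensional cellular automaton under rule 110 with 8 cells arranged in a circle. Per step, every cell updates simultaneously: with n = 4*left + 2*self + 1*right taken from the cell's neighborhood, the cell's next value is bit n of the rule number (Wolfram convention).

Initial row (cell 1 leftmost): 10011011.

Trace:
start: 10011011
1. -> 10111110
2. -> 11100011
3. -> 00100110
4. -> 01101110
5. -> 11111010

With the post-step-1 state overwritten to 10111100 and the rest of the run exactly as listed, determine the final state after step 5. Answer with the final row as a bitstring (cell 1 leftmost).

11001011

state after step 1 := 10111100
2. -> 11100101
3. -> 00101111
4. -> 01111001
5. -> 11001011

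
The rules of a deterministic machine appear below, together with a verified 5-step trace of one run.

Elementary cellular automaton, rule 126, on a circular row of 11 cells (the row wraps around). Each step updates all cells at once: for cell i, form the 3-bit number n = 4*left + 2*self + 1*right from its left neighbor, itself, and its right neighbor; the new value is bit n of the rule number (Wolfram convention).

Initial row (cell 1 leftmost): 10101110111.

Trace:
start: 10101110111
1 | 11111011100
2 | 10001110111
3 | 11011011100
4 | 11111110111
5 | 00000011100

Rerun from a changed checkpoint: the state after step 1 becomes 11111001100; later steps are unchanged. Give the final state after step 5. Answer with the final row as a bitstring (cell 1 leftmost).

state after step 1 := 11111001100
2 | 10001111111
3 | 11011000000
4 | 11111100001
5 | 00000110011

00000110011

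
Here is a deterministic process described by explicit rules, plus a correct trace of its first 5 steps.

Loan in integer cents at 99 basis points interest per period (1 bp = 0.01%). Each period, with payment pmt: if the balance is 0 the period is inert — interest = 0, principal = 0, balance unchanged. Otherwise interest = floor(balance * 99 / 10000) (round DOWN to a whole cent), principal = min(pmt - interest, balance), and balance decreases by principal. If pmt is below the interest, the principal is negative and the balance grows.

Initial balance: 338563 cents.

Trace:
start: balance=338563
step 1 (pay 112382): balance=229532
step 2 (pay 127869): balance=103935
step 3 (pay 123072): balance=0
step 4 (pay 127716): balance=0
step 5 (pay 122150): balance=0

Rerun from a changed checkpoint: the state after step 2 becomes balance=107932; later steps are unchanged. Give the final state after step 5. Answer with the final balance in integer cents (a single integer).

state after step 2 := balance=107932
step 3 (pay 123072): balance=0
step 4 (pay 127716): balance=0
step 5 (pay 122150): balance=0

0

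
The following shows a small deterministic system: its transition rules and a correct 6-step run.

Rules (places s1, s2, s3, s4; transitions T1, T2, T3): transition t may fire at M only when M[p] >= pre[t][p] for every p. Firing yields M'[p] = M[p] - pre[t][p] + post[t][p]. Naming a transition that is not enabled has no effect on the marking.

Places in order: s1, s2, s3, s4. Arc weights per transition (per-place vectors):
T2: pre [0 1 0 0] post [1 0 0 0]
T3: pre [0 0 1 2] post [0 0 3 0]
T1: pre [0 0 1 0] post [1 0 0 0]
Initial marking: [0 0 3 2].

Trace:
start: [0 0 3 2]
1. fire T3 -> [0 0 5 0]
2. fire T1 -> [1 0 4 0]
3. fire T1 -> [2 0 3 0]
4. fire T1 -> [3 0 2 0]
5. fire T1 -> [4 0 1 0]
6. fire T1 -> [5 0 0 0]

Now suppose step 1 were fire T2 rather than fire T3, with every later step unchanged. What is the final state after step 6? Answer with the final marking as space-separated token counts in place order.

3 0 0 2

(re-executing from step 1 with the substitution; state before step 1: [0 0 3 2])
1. fire T2 -> [0 0 3 2]
2. fire T1 -> [1 0 2 2]
3. fire T1 -> [2 0 1 2]
4. fire T1 -> [3 0 0 2]
5. fire T1 -> [3 0 0 2]
6. fire T1 -> [3 0 0 2]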